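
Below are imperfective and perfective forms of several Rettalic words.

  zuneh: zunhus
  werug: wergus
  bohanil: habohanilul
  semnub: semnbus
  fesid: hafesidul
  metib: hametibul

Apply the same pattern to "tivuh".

metib and semnub both end in -b yet inflect differently (hametibul, semnbus), so the final letter is not what conditions the rule; the last vowel is.
"tivuh" has last vowel 'u'. The stems whose last vowel is 'u' (semnub → semnbus, werug → wergus) delete the last vowel and add -us.
The other pattern: stems whose last vowel is 'i' add ha- … -ul around the stem.
So tivuh → tivhus.

tivhus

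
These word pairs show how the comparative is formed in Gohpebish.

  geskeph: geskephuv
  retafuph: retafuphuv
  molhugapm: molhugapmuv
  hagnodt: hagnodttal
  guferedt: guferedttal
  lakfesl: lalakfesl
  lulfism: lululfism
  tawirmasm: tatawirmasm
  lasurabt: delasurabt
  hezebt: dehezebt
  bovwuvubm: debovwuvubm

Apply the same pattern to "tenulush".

tetenulush

molhugapm and lulfism both end in -m yet inflect differently (molhugapmuv, lululfism), so the final letter is not what conditions the rule; the second-to-last letter is.
"tenulush" has second-to-last letter 's'. The stems whose second-to-last letter is 's' (lakfesl → lalakfesl, lulfism → lululfism, tawirmasm → tatawirmasm) repeat the first consonant+vowel as a prefix.
So tenulush → tetenulush.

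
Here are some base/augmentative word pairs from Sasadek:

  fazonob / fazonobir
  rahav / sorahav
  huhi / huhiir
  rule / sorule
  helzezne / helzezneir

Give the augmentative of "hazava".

hazavair

rule and helzezne both end in -e yet inflect differently (sorule, helzezneir), so the final letter is not what conditions the rule; the first letter is.
"hazava" begins with h-. The stems beginning with h- (helzezne → helzezneir, huhi → huhiir) add -ir.
The other pattern: stems beginning with r- add the prefix so-.
So hazava → hazavair.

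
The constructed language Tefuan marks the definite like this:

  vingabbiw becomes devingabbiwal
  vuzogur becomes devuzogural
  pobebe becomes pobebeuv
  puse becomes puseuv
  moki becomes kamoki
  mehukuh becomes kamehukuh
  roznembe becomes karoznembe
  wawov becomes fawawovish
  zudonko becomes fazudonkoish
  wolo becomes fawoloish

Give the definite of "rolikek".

pobebe and roznembe both end in -e yet inflect differently (pobebeuv, karoznembe), so the final letter is not what conditions the rule; the first letter is.
"rolikek" begins with r-. The one such stem in the data (roznembe → karoznembe) adds the prefix ka-, so the same rule applies.
The other patterns: stems beginning with v- add de- … -al around the stem; stems beginning with p- add -uv; stems beginning with w- or z- add fa- … -ish around the stem.
So rolikek → karolikek.

karolikek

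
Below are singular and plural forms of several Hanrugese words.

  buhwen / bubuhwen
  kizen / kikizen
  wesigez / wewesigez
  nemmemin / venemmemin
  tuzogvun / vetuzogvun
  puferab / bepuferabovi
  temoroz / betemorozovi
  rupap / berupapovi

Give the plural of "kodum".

vekodum

buhwen and nemmemin both end in -n yet inflect differently (bubuhwen, venemmemin), so the final letter is not what conditions the rule; the last vowel is.
"kodum" has last vowel 'u'. The one such stem in the data (tuzogvun → vetuzogvun) adds the prefix ve-, so the same rule applies.
So kodum → vekodum.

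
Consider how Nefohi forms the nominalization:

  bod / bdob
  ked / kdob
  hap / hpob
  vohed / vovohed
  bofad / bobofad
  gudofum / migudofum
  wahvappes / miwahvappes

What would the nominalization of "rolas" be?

bod and vohed both end in -d yet inflect differently (bdob, vovohed), so the final letter is not what conditions the rule; the number of vowels is.
"rolas" has 2 vowels. The stems with 2 vowels (vohed → vovohed, bofad → bobofad) repeat the first consonant+vowel as a prefix.
So rolas → rorolas.

rorolas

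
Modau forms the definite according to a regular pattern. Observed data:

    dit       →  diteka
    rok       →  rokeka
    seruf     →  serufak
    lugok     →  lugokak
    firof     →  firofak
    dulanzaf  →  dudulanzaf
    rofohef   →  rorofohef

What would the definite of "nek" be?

rok and lugok both end in -k yet inflect differently (rokeka, lugokak), so the final letter is not what conditions the rule; the number of vowels is.
"nek" has 1 vowel. The stems with 1 vowel (dit → diteka, rok → rokeka) add -eka.
So nek → nekeka.

nekeka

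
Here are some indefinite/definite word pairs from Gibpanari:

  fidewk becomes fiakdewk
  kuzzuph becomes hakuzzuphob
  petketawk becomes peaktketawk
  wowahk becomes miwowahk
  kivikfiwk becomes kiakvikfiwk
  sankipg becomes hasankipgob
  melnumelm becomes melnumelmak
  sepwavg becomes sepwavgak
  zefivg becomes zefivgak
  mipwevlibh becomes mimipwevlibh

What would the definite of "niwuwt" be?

niakwuwt

sepwavg and sankipg both end in -g yet inflect differently (sepwavgak, hasankipgob), so the final letter is not what conditions the rule; the second-to-last letter is.
"niwuwt" has second-to-last letter 'w'. The stems whose second-to-last letter is 'w' (fidewk → fiakdewk, petketawk → peaktketawk, kivikfiwk → kiakvikfiwk) insert -ak- after the first vowel.
The other patterns: stems whose second-to-last letter is 'l' or 'v' add -ak; stems whose second-to-last letter is 'p' add ha- … -ob around the stem; stems whose second-to-last letter is 'b' or 'h' add the prefix mi-.
So niwuwt → niakwuwt.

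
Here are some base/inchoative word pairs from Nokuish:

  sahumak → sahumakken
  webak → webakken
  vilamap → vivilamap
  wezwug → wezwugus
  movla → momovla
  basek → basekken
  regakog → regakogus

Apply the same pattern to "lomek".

sahumak and movla both have last vowel 'a' yet inflect differently (sahumakken, momovla), so the last vowel is not what conditions the rule; the final letter is.
"lomek" ends in -k. The stems ending in -k (basek → basekken, sahumak → sahumakken, webak → webakken) double the final consonant and add -en.
The other patterns: stems ending in -g add -us; stems ending in -a or -p repeat the first consonant+vowel as a prefix.
So lomek → lomekken.

lomekken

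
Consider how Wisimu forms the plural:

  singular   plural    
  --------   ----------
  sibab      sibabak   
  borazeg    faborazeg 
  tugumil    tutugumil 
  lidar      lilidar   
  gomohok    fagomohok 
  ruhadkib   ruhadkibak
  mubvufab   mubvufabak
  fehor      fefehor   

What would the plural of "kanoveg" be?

ruhadkib and tugumil both have last vowel 'i' yet inflect differently (ruhadkibak, tutugumil), so the last vowel is not what conditions the rule; the final letter is.
"kanoveg" ends in -g. The one such stem in the data (borazeg → faborazeg) adds the prefix fa-, so the same rule applies.
The other patterns: stems ending in -b add -ak; stems ending in -l or -r repeat the first consonant+vowel as a prefix.
So kanoveg → fakanoveg.

fakanoveg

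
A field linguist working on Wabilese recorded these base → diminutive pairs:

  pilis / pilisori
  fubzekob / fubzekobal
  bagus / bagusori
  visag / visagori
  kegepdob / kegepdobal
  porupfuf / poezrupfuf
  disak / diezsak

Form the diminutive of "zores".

zoresori

visag and disak both have last vowel 'a' yet inflect differently (visagori, diezsak), so the last vowel is not what conditions the rule; the final letter is.
"zores" ends in -s. The stems ending in -s (pilis → pilisori, bagus → bagusori) add -ori.
So zores → zoresori.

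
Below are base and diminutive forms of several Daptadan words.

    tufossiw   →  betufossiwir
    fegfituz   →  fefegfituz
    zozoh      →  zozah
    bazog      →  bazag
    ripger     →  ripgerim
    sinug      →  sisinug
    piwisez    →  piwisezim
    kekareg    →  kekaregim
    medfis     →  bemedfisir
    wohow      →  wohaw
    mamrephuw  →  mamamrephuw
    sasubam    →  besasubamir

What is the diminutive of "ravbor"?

ravbar

kekareg and bazog both end in -g yet inflect differently (kekaregim, bazag), so the final letter is not what conditions the rule; the last vowel is.
"ravbor" has last vowel 'o'. The stems whose last vowel is 'o' (zozoh → zozah, wohow → wohaw, bazog → bazag) change the last vowel to 'a'.
The other patterns: stems whose last vowel is 'e' add -im; stems whose last vowel is 'u' repeat the first consonant+vowel as a prefix; stems whose last vowel is 'a' or 'i' add be- … -ir around the stem.
So ravbor → ravbar.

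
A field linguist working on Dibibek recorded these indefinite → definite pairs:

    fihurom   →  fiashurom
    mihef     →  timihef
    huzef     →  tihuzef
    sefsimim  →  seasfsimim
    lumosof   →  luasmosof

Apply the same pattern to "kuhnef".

tikuhnef

huzef and lumosof both end in -f yet inflect differently (tihuzef, luasmosof), so the final letter is not what conditions the rule; the number of vowels is.
"kuhnef" has 2 vowels. The stems with 2 vowels (huzef → tihuzef, mihef → timihef) add the prefix ti-.
The other pattern: stems with 3 vowels insert -as- after the first vowel.
So kuhnef → tikuhnef.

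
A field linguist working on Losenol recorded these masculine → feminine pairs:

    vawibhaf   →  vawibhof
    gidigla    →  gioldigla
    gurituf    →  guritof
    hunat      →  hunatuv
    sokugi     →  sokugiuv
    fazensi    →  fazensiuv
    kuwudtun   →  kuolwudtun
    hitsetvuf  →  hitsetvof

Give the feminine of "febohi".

kuwudtun and hitsetvuf both have last vowel 'u' yet inflect differently (kuolwudtun, hitsetvof), so the last vowel is not what conditions the rule; the final letter is.
"febohi" ends in -i. The stems ending in -i (sokugi → sokugiuv, fazensi → fazensiuv) add -uv.
The other patterns: stems ending in -a or -n insert -ol- after the first vowel; stems ending in -f change the last vowel to 'o'.
So febohi → febohiuv.

febohiuv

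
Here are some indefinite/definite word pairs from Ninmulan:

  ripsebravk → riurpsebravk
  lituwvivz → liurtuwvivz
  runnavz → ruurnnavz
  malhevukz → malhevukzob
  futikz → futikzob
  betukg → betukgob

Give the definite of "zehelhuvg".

malhevukz and lituwvivz both end in -z yet inflect differently (malhevukzob, liurtuwvivz), so the final letter is not what conditions the rule; the second-to-last letter is.
"zehelhuvg" has second-to-last letter 'v'. The stems whose second-to-last letter is 'v' (lituwvivz → liurtuwvivz, runnavz → ruurnnavz, ripsebravk → riurpsebravk) insert -ur- after the first vowel.
So zehelhuvg → zeurhelhuvg.

zeurhelhuvg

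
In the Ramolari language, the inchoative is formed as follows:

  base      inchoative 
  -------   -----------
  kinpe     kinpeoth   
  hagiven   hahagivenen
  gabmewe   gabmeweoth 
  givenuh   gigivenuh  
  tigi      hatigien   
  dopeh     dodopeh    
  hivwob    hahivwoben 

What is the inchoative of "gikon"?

gabmewe and dopeh both have last vowel 'e' yet inflect differently (gabmeweoth, dodopeh), so the last vowel is not what conditions the rule; the final letter is.
"gikon" ends in -n. The one such stem in the data (hagiven → hahagivenen) adds ha- … -en around the stem, so the same rule applies.
The other patterns: stems ending in -e add -oth; stems ending in -h repeat the first consonant+vowel as a prefix.
So gikon → hagikonen.

hagikonen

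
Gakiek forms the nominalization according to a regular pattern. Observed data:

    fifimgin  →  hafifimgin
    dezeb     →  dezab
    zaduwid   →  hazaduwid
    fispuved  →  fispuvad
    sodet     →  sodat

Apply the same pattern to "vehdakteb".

fispuved and zaduwid both end in -d yet inflect differently (fispuvad, hazaduwid), so the final letter is not what conditions the rule; the last vowel is.
"vehdakteb" has last vowel 'e'. The stems whose last vowel is 'e' (dezeb → dezab, sodet → sodat, fispuved → fispuvad) change the last vowel to 'a'.
The other pattern: stems whose last vowel is 'i' add the prefix ha-.
So vehdakteb → vehdaktab.

vehdaktab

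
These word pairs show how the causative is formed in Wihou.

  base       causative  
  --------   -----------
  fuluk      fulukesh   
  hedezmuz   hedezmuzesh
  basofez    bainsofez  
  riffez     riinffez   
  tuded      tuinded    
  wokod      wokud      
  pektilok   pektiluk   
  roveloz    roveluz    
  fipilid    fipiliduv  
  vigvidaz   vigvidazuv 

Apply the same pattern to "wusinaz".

hedezmuz and basofez both end in -z yet inflect differently (hedezmuzesh, bainsofez), so the final letter is not what conditions the rule; the last vowel is.
"wusinaz" has last vowel 'a'. The one such stem in the data (vigvidaz → vigvidazuv) adds -uv, so the same rule applies.
The other patterns: stems whose last vowel is 'u' add -esh; stems whose last vowel is 'e' insert -in- after the first vowel; stems whose last vowel is 'o' change the last vowel to 'u'.
So wusinaz → wusinazuv.

wusinazuv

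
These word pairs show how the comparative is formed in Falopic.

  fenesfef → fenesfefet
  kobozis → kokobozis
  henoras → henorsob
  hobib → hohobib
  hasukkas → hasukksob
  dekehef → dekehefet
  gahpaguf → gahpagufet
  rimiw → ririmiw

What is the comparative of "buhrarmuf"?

kobozis and henoras both end in -s yet inflect differently (kokobozis, henorsob), so the final letter is not what conditions the rule; the last vowel is.
"buhrarmuf" has last vowel 'u'. The one such stem in the data (gahpaguf → gahpagufet) adds -et, so the same rule applies.
So buhrarmuf → buhrarmufet.

buhrarmufet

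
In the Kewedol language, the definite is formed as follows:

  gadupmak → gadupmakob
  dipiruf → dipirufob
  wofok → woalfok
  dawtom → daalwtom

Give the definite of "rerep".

realrep

gadupmak and wofok both end in -k yet inflect differently (gadupmakob, woalfok), so the final letter is not what conditions the rule; the number of vowels is.
"rerep" has 2 vowels. The stems with 2 vowels (wofok → woalfok, dawtom → daalwtom) insert -al- after the first vowel.
So rerep → realrep.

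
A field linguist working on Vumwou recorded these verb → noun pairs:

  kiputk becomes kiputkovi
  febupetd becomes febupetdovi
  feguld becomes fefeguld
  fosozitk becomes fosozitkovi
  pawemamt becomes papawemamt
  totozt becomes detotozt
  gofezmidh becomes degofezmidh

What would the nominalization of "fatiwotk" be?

fatiwotkovi

feguld and febupetd both end in -d yet inflect differently (fefeguld, febupetdovi), so the final letter is not what conditions the rule; the second-to-last letter is.
"fatiwotk" has second-to-last letter 't'. The stems whose second-to-last letter is 't' (febupetd → febupetdovi, kiputk → kiputkovi, fosozitk → fosozitkovi) add -ovi.
The other patterns: stems whose second-to-last letter is 'l' or 'm' repeat the first consonant+vowel as a prefix; stems whose second-to-last letter is 'd' or 'z' add the prefix de-.
So fatiwotk → fatiwotkovi.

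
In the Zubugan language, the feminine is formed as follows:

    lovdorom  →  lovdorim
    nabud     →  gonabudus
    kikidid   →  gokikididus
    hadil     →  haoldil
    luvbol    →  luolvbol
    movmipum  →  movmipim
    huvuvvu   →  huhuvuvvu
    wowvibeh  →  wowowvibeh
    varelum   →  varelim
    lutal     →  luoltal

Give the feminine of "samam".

samim

nabud and movmipum both have last vowel 'u' yet inflect differently (gonabudus, movmipim), so the last vowel is not what conditions the rule; the final letter is.
"samam" ends in -m. The stems ending in -m (lovdorom → lovdorim, movmipum → movmipim, varelum → varelim) change the last vowel to 'i'.
The other patterns: stems ending in -d add go- … -us around the stem; stems ending in -l insert -ol- after the first vowel; stems ending in -h or -u repeat the first consonant+vowel as a prefix.
So samam → samim.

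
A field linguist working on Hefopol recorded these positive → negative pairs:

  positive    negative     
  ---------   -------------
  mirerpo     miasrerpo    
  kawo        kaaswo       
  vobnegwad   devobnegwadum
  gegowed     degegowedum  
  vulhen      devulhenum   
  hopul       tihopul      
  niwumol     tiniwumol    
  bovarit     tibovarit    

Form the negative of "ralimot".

mirerpo and niwumol both have last vowel 'o' yet inflect differently (miasrerpo, tiniwumol), so the last vowel is not what conditions the rule; the final letter is.
"ralimot" ends in -t. The one such stem in the data (bovarit → tibovarit) adds the prefix ti-, so the same rule applies.
The other patterns: stems ending in -o insert -as- after the first vowel; stems ending in -d or -n add de- … -um around the stem.
So ralimot → tiralimot.

tiralimot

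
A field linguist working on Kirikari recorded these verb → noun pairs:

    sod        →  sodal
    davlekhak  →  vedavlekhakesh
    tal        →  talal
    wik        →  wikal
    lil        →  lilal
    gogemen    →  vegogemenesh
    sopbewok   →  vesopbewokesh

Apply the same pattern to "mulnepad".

vemulnepadesh

wik and sopbewok both end in -k yet inflect differently (wikal, vesopbewokesh), so the final letter is not what conditions the rule; the number of vowels is.
"mulnepad" has 3 vowels. The stems with 3 vowels (sopbewok → vesopbewokesh, gogemen → vegogemenesh, davlekhak → vedavlekhakesh) add ve- … -esh around the stem.
So mulnepad → vemulnepadesh.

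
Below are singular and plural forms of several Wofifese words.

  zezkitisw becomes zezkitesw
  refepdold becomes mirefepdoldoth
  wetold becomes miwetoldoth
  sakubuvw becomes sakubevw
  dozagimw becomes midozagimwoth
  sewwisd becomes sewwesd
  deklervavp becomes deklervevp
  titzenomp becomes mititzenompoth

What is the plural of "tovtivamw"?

titzenomp and deklervavp both end in -p yet inflect differently (mititzenompoth, deklervevp), so the final letter is not what conditions the rule; the second-to-last letter is.
"tovtivamw" has second-to-last letter 'm'. The stems whose second-to-last letter is 'm' (dozagimw → midozagimwoth, titzenomp → mititzenompoth) add mi- … -oth around the stem.
The other pattern: stems whose second-to-last letter is 's' or 'v' change the last vowel to 'e'.
So tovtivamw → mitovtivamwoth.

mitovtivamwoth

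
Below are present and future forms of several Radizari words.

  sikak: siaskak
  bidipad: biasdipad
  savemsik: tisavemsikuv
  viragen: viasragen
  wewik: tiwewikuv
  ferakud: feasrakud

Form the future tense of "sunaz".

savemsik and sikak both end in -k yet inflect differently (tisavemsikuv, siaskak), so the final letter is not what conditions the rule; the last vowel is.
"sunaz" has last vowel 'a'. The stems whose last vowel is 'a' (sikak → siaskak, bidipad → biasdipad) insert -as- after the first vowel.
The other pattern: stems whose last vowel is 'i' add ti- … -uv around the stem.
So sunaz → suasnaz.

suasnaz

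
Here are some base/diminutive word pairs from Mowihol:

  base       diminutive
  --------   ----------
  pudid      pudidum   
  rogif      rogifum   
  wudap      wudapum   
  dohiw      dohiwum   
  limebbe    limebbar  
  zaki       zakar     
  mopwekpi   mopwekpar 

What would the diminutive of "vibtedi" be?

pudid and zaki both have last vowel 'i' yet inflect differently (pudidum, zakar), so the last vowel is not what conditions the rule; whether the stem ends in a vowel or a consonant is.
"vibtedi" ends in a vowel. The stems ending in a vowel (limebbe → limebbar, zaki → zakar, mopwekpi → mopwekpar) drop the final letter and add -ar.
The other pattern: stems ending in a consonant add -um.
So vibtedi → vibtedar.

vibtedar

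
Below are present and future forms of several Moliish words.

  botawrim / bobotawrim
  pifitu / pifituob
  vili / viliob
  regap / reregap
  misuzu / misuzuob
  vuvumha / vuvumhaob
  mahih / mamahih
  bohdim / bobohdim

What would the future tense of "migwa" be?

"migwa" ends in a vowel. The stems ending in a vowel (misuzu → misuzuob, pifitu → pifituob, vili → viliob) add -ob.
The other pattern: stems ending in a consonant repeat the first consonant+vowel as a prefix.
So migwa → migwaob.

migwaob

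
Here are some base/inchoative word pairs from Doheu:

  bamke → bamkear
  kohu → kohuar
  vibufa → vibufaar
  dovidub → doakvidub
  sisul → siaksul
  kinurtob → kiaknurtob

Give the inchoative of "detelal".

deaktelal

kohu and dovidub both have last vowel 'u' yet inflect differently (kohuar, doakvidub), so the last vowel is not what conditions the rule; whether the stem ends in a vowel or a consonant is.
"detelal" ends in a consonant. The stems ending in a consonant (dovidub → doakvidub, sisul → siaksul, kinurtob → kiaknurtob) insert -ak- after the first vowel.
So detelal → deaktelal.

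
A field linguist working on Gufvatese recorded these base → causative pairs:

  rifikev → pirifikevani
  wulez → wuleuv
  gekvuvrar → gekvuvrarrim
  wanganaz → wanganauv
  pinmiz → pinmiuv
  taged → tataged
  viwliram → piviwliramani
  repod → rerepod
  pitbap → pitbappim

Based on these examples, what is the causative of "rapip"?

rapippim

gekvuvrar and wanganaz both have last vowel 'a' yet inflect differently (gekvuvrarrim, wanganauv), so the last vowel is not what conditions the rule; the final letter is.
"rapip" ends in -p. The one such stem in the data (pitbap → pitbappim) doubles the final consonant and adds -im (as does gekvuvrar), so the same rule applies.
The other patterns: stems ending in -z drop the final letter and add -uv; stems ending in -d repeat the first consonant+vowel as a prefix; stems ending in -m or -v add pi- … -ani around the stem.
So rapip → rapippim.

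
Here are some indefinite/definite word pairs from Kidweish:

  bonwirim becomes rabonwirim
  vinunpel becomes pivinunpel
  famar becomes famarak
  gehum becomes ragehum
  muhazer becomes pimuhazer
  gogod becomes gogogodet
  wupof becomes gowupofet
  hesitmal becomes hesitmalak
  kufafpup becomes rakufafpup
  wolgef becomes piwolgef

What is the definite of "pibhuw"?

wolgef and wupof both end in -f yet inflect differently (piwolgef, gowupofet), so the final letter is not what conditions the rule; the last vowel is.
"pibhuw" has last vowel 'u'. The stems whose last vowel is 'u' (gehum → ragehum, kufafpup → rakufafpup) add the prefix ra-.
So pibhuw → rapibhuw.

rapibhuw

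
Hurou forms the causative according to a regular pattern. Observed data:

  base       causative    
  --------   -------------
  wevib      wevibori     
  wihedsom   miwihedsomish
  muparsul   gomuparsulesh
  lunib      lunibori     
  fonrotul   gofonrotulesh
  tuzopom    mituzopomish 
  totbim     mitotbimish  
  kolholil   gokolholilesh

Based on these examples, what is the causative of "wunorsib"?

wunorsibori

wevib and kolholil both have last vowel 'i' yet inflect differently (wevibori, gokolholilesh), so the last vowel is not what conditions the rule; the final letter is.
"wunorsib" ends in -b. The stems ending in -b (wevib → wevibori, lunib → lunibori) add -ori.
So wunorsib → wunorsibori.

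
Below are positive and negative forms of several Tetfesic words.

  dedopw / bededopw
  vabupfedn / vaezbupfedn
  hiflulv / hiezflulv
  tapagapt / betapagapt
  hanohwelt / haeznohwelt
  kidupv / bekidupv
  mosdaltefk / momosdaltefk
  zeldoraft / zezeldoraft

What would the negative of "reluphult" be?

zeldoraft and tapagapt both end in -t yet inflect differently (zezeldoraft, betapagapt), so the final letter is not what conditions the rule; the second-to-last letter is.
"reluphult" has second-to-last letter 'l'. The stems whose second-to-last letter is 'l' (hiflulv → hiezflulv, hanohwelt → haeznohwelt) insert -ez- after the first vowel.
So reluphult → reezluphult.

reezluphult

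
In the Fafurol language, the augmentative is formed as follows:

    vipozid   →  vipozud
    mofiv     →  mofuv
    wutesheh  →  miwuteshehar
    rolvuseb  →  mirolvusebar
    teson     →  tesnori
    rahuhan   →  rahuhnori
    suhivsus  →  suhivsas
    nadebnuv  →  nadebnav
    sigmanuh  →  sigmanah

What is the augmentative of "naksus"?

mofiv and nadebnuv both end in -v yet inflect differently (mofuv, nadebnav), so the final letter is not what conditions the rule; the last vowel is.
"naksus" has last vowel 'u'. The stems whose last vowel is 'u' (suhivsus → suhivsas, nadebnuv → nadebnav, sigmanuh → sigmanah) change the last vowel to 'a'.
The other patterns: stems whose last vowel is 'i' change the last vowel to 'u'; stems whose last vowel is 'e' add mi- … -ar around the stem; stems whose last vowel is 'a' or 'o' delete the last vowel and add -ori.
So naksus → naksas.

naksas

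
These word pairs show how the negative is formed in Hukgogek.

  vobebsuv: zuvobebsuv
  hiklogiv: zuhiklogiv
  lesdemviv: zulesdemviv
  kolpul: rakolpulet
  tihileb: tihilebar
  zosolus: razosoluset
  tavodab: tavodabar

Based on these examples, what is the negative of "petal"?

rapetalet

vobebsuv and zosolus both have last vowel 'u' yet inflect differently (zuvobebsuv, razosoluset), so the last vowel is not what conditions the rule; the final letter is.
"petal" ends in -l. The one such stem in the data (kolpul → rakolpulet) adds ra- … -et around the stem, so the same rule applies.
The other patterns: stems ending in -b add -ar; stems ending in -v add the prefix zu-.
So petal → rapetalet.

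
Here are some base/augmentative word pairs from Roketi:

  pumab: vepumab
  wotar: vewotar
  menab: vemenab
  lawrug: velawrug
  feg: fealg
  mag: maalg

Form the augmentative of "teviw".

veteviw

lawrug and feg both end in -g yet inflect differently (velawrug, fealg), so the final letter is not what conditions the rule; the number of vowels is.
"teviw" has 2 vowels. The stems with 2 vowels (pumab → vepumab, wotar → vewotar, menab → vemenab) add the prefix ve-.
So teviw → veteviw.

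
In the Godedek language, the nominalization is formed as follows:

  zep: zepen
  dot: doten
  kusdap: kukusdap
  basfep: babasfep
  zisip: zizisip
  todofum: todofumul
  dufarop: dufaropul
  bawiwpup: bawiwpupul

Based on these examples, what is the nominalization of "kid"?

"kid" has 1 vowel. The stems with 1 vowel (zep → zepen, dot → doten) add -en.
So kid → kiden.

kiden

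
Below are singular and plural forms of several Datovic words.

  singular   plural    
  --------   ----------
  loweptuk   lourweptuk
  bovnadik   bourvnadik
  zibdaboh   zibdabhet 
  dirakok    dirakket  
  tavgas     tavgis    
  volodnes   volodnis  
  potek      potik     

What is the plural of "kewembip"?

loweptuk and dirakok both end in -k yet inflect differently (lourweptuk, dirakket), so the final letter is not what conditions the rule; the last vowel is.
"kewembip" has last vowel 'i'. The one such stem in the data (bovnadik → bourvnadik) inserts -ur- after the first vowel (as does loweptuk), so the same rule applies.
The other patterns: stems whose last vowel is 'o' delete the last vowel and add -et; stems whose last vowel is 'a' or 'e' change the last vowel to 'i'.
So kewembip → keurwembip.

keurwembip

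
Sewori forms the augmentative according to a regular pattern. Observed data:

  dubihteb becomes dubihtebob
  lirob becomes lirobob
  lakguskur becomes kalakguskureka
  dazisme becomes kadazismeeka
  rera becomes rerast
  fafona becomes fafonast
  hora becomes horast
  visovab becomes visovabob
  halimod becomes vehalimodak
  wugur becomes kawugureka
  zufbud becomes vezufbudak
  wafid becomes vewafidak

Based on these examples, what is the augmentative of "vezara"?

"vezara" ends in -a. The stems ending in -a (rera → rerast, hora → horast, fafona → fafonast) drop the final letter and add -ast.
So vezara → vezarast.

vezarast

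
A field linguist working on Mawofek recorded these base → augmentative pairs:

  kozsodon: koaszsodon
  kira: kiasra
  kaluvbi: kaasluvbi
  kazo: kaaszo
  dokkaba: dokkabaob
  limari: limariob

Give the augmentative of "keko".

"keko" begins with k-. The stems beginning with k- (kozsodon → koaszsodon, kira → kiasra, kaluvbi → kaasluvbi) insert -as- after the first vowel.
The other pattern: stems beginning with d- or l- add -ob.
So keko → keasko.

keasko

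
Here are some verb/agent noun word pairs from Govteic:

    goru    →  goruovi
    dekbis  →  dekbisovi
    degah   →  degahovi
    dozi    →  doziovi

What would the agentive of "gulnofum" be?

Every pair shown (goru → goruovi, dekbis → dekbisovi, degah → degahovi, …) follows the same rule: add -ovi.
So gulnofum → gulnofumovi.

gulnofumovi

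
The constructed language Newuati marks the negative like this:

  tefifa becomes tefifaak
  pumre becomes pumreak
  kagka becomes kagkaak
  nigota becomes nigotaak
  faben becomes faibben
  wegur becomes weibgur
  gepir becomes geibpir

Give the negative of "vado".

vadoak

pumre and faben both have last vowel 'e' yet inflect differently (pumreak, faibben), so the last vowel is not what conditions the rule; whether the stem ends in a vowel or a consonant is.
"vado" ends in a vowel. The stems ending in a vowel (tefifa → tefifaak, pumre → pumreak, kagka → kagkaak) add -ak.
So vado → vadoak.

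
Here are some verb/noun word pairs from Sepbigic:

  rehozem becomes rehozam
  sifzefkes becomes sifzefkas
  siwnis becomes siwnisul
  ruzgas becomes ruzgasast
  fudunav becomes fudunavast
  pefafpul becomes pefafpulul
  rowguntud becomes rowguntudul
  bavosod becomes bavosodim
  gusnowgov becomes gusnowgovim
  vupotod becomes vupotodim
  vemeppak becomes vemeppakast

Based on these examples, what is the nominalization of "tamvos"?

tamvosim

fudunav and gusnowgov both end in -v yet inflect differently (fudunavast, gusnowgovim), so the final letter is not what conditions the rule; the last vowel is.
"tamvos" has last vowel 'o'. The stems whose last vowel is 'o' (bavosod → bavosodim, vupotod → vupotodim, gusnowgov → gusnowgovim) add -im.
The other patterns: stems whose last vowel is 'a' add -ast; stems whose last vowel is 'e' change the last vowel to 'a'; stems whose last vowel is 'i' or 'u' add -ul.
So tamvos → tamvosim.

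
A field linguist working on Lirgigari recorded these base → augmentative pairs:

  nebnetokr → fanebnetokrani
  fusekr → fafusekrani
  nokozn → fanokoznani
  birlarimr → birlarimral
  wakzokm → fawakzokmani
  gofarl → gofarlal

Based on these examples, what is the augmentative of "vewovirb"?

vewovirbal

"vewovirb" has second-to-last letter 'r'. The one such stem in the data (gofarl → gofarlal) adds -al, so the same rule applies.
The other pattern: stems whose second-to-last letter is 'k' or 'z' add fa- … -ani around the stem.
So vewovirb → vewovirbal.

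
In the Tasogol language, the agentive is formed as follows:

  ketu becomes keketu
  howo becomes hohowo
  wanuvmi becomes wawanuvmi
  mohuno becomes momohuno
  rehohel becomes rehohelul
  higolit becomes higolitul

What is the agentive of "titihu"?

tititihu

wanuvmi and higolit both have last vowel 'i' yet inflect differently (wawanuvmi, higolitul), so the last vowel is not what conditions the rule; whether the stem ends in a vowel or a consonant is.
"titihu" ends in a vowel. The stems ending in a vowel (ketu → keketu, howo → hohowo, wanuvmi → wawanuvmi) repeat the first consonant+vowel as a prefix.
So titihu → tititihu.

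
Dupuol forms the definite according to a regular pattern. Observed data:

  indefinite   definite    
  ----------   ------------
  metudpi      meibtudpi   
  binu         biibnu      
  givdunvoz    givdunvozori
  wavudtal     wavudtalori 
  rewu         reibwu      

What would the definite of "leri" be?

wavudtal and metudpi both have 3 vowels yet inflect differently (wavudtalori, meibtudpi), so the number of vowels is not what conditions the rule; whether the stem ends in a vowel or a consonant is.
"leri" ends in a vowel. The stems ending in a vowel (metudpi → meibtudpi, rewu → reibwu, binu → biibnu) insert -ib- after the first vowel.
The other pattern: stems ending in a consonant add -ori.
So leri → leibri.

leibri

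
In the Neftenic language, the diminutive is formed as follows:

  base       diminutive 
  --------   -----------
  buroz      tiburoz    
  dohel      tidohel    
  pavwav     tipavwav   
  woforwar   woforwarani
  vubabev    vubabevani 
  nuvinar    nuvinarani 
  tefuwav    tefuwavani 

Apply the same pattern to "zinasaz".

zinasazani

pavwav and vubabev both end in -v yet inflect differently (tipavwav, vubabevani), so the final letter is not what conditions the rule; the number of vowels is.
"zinasaz" has 3 vowels. The stems with 3 vowels (woforwar → woforwarani, vubabev → vubabevani, nuvinar → nuvinarani) add -ani.
So zinasaz → zinasazani.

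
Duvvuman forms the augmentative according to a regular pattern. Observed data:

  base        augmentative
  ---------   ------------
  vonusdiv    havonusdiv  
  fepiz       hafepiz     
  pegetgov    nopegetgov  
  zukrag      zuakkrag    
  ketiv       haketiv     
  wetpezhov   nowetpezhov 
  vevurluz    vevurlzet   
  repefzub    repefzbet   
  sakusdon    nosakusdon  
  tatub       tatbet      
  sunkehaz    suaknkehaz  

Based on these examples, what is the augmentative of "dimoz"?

nodimoz

"dimoz" has last vowel 'o'. The stems whose last vowel is 'o' (pegetgov → nopegetgov, wetpezhov → nowetpezhov, sakusdon → nosakusdon) add the prefix no-.
So dimoz → nodimoz.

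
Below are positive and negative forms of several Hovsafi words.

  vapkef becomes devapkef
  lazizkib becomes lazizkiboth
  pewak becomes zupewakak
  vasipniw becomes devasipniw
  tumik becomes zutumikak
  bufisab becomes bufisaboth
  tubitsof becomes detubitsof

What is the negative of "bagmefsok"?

zubagmefsokak

lazizkib and tumik both have last vowel 'i' yet inflect differently (lazizkiboth, zutumikak), so the last vowel is not what conditions the rule; the final letter is.
"bagmefsok" ends in -k. The stems ending in -k (tumik → zutumikak, pewak → zupewakak) add zu- … -ak around the stem.
So bagmefsok → zubagmefsokak.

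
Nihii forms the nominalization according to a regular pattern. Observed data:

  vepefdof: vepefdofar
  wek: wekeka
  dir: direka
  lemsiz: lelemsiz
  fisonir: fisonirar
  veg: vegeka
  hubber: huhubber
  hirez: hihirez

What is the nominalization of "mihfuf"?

dir and hubber both end in -r yet inflect differently (direka, huhubber), so the final letter is not what conditions the rule; the number of vowels is.
"mihfuf" has 2 vowels. The stems with 2 vowels (lemsiz → lelemsiz, hubber → huhubber, hirez → hihirez) repeat the first consonant+vowel as a prefix.
The other patterns: stems with 1 vowel add -eka; stems with 3 vowels add -ar.
So mihfuf → mimihfuf.

mimihfuf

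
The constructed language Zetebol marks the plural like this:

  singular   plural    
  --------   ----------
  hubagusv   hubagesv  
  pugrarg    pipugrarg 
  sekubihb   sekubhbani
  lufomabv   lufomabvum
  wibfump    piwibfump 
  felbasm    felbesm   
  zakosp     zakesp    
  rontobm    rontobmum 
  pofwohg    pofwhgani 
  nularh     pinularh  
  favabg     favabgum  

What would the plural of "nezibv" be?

"nezibv" has second-to-last letter 'b'. The stems whose second-to-last letter is 'b' (favabg → favabgum, lufomabv → lufomabvum, rontobm → rontobmum) add -um.
So nezibv → nezibvum.

nezibvum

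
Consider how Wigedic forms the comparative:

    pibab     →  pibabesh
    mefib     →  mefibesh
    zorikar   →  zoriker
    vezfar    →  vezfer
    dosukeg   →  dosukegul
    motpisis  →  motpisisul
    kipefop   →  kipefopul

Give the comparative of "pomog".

pibab and zorikar both have last vowel 'a' yet inflect differently (pibabesh, zoriker), so the last vowel is not what conditions the rule; the final letter is.
"pomog" ends in -g. The one such stem in the data (dosukeg → dosukegul) adds -ul, so the same rule applies.
So pomog → pomogul.

pomogul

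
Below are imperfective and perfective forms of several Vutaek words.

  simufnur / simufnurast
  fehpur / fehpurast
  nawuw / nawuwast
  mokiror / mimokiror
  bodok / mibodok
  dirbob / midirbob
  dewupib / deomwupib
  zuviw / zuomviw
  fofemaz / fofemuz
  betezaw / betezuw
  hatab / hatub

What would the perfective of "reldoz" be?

simufnur and mokiror both end in -r yet inflect differently (simufnurast, mimokiror), so the final letter is not what conditions the rule; the last vowel is.
"reldoz" has last vowel 'o'. The stems whose last vowel is 'o' (mokiror → mimokiror, bodok → mibodok, dirbob → midirbob) add the prefix mi-.
The other patterns: stems whose last vowel is 'u' add -ast; stems whose last vowel is 'i' insert -om- after the first vowel; stems whose last vowel is 'a' change the last vowel to 'u'.
So reldoz → mireldoz.

mireldoz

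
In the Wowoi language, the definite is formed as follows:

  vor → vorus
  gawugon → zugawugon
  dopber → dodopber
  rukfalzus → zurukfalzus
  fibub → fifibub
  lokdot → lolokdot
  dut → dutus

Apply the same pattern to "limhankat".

zulimhankat

vor and dopber both end in -r yet inflect differently (vorus, dodopber), so the final letter is not what conditions the rule; the number of vowels is.
"limhankat" has 3 vowels. The stems with 3 vowels (gawugon → zugawugon, rukfalzus → zurukfalzus) add the prefix zu-.
So limhankat → zulimhankat.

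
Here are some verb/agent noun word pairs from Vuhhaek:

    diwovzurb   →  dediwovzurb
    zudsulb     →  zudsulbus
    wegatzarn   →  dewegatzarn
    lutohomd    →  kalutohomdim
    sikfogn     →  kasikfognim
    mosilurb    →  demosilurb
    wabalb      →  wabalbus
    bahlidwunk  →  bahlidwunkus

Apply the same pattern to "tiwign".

katiwignim

diwovzurb and zudsulb both end in -b yet inflect differently (dediwovzurb, zudsulbus), so the final letter is not what conditions the rule; the second-to-last letter is.
"tiwign" has second-to-last letter 'g'. The one such stem in the data (sikfogn → kasikfognim) adds ka- … -im around the stem, so the same rule applies.
The other patterns: stems whose second-to-last letter is 'r' add the prefix de-; stems whose second-to-last letter is 'l' or 'n' add -us.
So tiwign → katiwignim.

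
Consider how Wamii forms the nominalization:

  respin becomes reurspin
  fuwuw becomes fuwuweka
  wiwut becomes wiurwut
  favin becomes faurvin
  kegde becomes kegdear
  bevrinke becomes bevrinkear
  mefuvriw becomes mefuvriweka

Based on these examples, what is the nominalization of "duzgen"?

duurzgen

fuwuw and wiwut both have last vowel 'u' yet inflect differently (fuwuweka, wiurwut), so the last vowel is not what conditions the rule; the final letter is.
"duzgen" ends in -n. The stems ending in -n (favin → faurvin, respin → reurspin) insert -ur- after the first vowel.
The other patterns: stems ending in -w add -eka; stems ending in -e add -ar.
So duzgen → duurzgen.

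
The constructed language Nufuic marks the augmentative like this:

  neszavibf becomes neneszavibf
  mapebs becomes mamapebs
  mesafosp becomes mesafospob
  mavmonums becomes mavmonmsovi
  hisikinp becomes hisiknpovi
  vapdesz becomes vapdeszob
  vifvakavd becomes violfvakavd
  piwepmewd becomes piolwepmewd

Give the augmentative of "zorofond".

mesafosp and hisikinp both end in -p yet inflect differently (mesafospob, hisiknpovi), so the final letter is not what conditions the rule; the second-to-last letter is.
"zorofond" has second-to-last letter 'n'. The one such stem in the data (hisikinp → hisiknpovi) deletes the last vowel and adds -ovi (as does mavmonums), so the same rule applies.
So zorofond → zorofndovi.

zorofndovi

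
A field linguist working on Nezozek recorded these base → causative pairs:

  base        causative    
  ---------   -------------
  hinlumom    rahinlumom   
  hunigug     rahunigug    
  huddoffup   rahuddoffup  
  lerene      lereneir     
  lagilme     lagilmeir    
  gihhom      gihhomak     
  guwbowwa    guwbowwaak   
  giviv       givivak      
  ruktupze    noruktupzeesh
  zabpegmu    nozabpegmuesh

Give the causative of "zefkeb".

hinlumom and gihhom both end in -m yet inflect differently (rahinlumom, gihhomak), so the final letter is not what conditions the rule; the first letter is.
"zefkeb" begins with z-. The one such stem in the data (zabpegmu → nozabpegmuesh) adds no- … -esh around the stem, so the same rule applies.
So zefkeb → nozefkebesh.

nozefkebesh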